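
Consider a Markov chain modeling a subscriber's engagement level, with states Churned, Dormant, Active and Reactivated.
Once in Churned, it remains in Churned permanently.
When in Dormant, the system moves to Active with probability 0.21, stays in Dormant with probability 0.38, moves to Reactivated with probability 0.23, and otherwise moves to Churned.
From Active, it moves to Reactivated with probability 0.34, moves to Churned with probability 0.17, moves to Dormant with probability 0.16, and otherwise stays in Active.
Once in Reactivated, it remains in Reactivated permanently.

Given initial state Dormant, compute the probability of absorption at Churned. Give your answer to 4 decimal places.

0.4094

Let h(s) be the probability of absorption at Churned starting from transient state s. Then h(Churned) = 1 and h(Reactivated) = 0. By first-step analysis:
h(Dormant) = 0.18·1 + 0.38·h(Dormant) + 0.21·h(Active) + 0.23·0
h(Active) = 0.17·1 + 0.16·h(Dormant) + 0.33·h(Active) + 0.34·0
Solving: h(Dormant) = 0.4094, h(Active) = 0.3515.
Starting from Dormant, the probability is 0.4094.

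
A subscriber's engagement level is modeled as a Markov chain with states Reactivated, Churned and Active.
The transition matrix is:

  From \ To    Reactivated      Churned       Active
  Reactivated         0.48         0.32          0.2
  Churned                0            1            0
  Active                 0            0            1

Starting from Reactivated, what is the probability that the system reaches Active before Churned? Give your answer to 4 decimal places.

Let h(s) be the probability of absorption at Active starting from transient state s. Then h(Active) = 1 and h(Churned) = 0. By first-step analysis:
h(Reactivated) = 0.48·h(Reactivated) + 0.32·0 + 0.2·1
Solving: h(Reactivated) = 0.3846.
Starting from Reactivated, the probability is 0.3846.

0.3846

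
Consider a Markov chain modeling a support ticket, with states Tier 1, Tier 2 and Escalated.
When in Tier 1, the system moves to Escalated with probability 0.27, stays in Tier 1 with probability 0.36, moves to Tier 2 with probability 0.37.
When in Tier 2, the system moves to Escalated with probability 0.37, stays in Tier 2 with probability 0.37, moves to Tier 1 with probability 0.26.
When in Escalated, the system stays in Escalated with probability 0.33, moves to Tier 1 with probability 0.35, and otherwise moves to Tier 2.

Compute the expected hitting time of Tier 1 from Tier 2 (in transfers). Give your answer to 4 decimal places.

3.4244

Let t(s) be the expected number of transfers to first reach Tier 1 from state s, with t(Tier 1) = 0. Conditioning on the first transfer:
t(Tier 2) = 1 + 0.37·t(Tier 2) + 0.37·t(Escalated)
t(Escalated) = 1 + 0.32·t(Tier 2) + 0.33·t(Escalated)
Solving: t(Tier 2) = 3.4244, t(Escalated) = 3.1281.
Expected transfers from Tier 2 to Tier 1: 3.4244.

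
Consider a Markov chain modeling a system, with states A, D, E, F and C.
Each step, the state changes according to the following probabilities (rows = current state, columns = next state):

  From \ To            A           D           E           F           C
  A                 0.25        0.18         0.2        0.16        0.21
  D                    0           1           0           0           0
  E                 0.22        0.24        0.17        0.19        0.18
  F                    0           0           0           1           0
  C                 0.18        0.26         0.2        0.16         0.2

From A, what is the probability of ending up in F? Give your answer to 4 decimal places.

Let h(s) be the probability of absorption at F starting from transient state s. Then h(F) = 1 and h(D) = 0. By first-step analysis:
h(A) = 0.25·h(A) + 0.18·0 + 0.2·h(E) + 0.16·1 + 0.21·h(C)
h(E) = 0.22·h(A) + 0.24·0 + 0.17·h(E) + 0.19·1 + 0.18·h(C)
h(C) = 0.18·h(A) + 0.26·0 + 0.2·h(E) + 0.16·1 + 0.2·h(C)
Solving: h(A) = 0.4438, h(E) = 0.4352, h(C) = 0.4086.
Starting from A, the probability is 0.4438.

0.4438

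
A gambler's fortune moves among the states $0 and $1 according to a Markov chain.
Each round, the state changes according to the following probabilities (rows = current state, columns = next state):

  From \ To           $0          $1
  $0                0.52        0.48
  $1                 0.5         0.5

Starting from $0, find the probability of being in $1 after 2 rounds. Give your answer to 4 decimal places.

Sum over the intermediate state after 1 round:
P = P($0→$0)·P($0→$1) + P($0→$1)·P($1→$1)
  = 0.52×0.48 + 0.48×0.5
  = 0.2496 + 0.2400 = 0.4896

0.4896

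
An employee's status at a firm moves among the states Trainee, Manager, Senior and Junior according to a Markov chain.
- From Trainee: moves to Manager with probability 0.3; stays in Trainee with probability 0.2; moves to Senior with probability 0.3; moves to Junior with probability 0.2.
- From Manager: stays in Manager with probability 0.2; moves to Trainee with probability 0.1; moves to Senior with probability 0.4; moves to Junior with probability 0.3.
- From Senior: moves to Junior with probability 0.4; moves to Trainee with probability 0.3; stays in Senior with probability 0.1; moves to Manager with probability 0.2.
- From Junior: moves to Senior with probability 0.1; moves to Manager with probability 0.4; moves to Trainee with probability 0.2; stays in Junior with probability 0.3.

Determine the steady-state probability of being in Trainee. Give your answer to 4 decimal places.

Let the stationary distribution be π with π = πP and π_1 + π_2 + π_3 + π_4 = 1.
π_1 = 0.2·π_1 + 0.1·π_2 + 0.3·π_3 + 0.2·π_4
π_2 = 0.3·π_1 + 0.2·π_2 + 0.2·π_3 + 0.4·π_4
π_3 = 0.3·π_1 + 0.4·π_2 + 0.1·π_3 + 0.1·π_4
Solving with the normalization constraint gives π = (0.1943, 0.2800, 0.2229, 0.3029).
So the stationary probability of Trainee is 0.1943.

0.1943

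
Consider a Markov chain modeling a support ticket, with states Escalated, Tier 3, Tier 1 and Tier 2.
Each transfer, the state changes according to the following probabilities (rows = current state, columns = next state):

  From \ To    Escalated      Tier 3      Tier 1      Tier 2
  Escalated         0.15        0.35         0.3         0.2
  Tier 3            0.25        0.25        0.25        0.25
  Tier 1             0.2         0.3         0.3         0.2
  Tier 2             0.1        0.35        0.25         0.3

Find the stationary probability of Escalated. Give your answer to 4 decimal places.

Let the stationary distribution be π with π = πP and π_1 + π_2 + π_3 + π_4 = 1.
π_1 = 0.15·π_1 + 0.25·π_2 + 0.2·π_3 + 0.1·π_4
π_2 = 0.35·π_1 + 0.25·π_2 + 0.3·π_3 + 0.35·π_4
π_3 = 0.3·π_1 + 0.25·π_2 + 0.3·π_3 + 0.25·π_4
Solving with the normalization constraint gives π = (0.1823, 0.3058, 0.2728, 0.2392).
So the stationary probability of Escalated is 0.1823.

0.1823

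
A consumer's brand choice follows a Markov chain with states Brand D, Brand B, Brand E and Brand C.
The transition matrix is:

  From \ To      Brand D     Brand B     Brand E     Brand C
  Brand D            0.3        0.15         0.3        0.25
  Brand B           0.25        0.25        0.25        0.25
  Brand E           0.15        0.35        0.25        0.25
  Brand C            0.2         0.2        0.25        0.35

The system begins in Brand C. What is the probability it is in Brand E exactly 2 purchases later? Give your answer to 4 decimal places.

Propagate the distribution vector 2 purchases from Brand C.
After 0 purchases: (0.0000, 0.0000, 0.0000, 1.0000)
After 1 purchase: (0.2000, 0.2000, 0.2500, 0.3500)
After 2 purchases: (0.2175, 0.2375, 0.2600, 0.2850)
P(in Brand E after 2 purchases) = 0.2600

0.2600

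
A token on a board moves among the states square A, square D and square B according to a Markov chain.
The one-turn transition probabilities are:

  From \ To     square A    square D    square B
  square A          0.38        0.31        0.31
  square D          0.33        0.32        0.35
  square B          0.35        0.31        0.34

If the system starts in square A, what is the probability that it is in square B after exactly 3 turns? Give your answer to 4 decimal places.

Propagate the distribution vector 3 turns from square A.
After 0 turns: (1.0000, 0.0000, 0.0000)
After 1 turn: (0.3800, 0.3100, 0.3100)
After 2 turns: (0.3552, 0.3131, 0.3317)
After 3 turns: (0.3544, 0.3131, 0.3325)
P(in square B after 3 turns) = 0.3325

0.3325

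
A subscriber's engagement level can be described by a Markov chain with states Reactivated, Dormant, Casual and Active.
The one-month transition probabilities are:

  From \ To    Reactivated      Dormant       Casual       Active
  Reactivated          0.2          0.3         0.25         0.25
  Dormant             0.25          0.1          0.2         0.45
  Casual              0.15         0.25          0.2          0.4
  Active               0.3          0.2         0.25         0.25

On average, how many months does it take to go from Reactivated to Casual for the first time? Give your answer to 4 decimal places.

Let t(s) be the expected number of months to first reach Casual from state s, with t(Casual) = 0. Conditioning on the first month:
t(Reactivated) = 1 + 0.2·t(Reactivated) + 0.3·t(Dormant) + 0.25·t(Active)
t(Dormant) = 1 + 0.25·t(Reactivated) + 0.1·t(Dormant) + 0.45·t(Active)
t(Active) = 1 + 0.3·t(Reactivated) + 0.2·t(Dormant) + 0.25·t(Active)
Solving: t(Reactivated) = 4.1888, t(Dormant) = 4.3605, t(Active) = 4.1717.
Expected months from Reactivated to Casual: 4.1888.

4.1888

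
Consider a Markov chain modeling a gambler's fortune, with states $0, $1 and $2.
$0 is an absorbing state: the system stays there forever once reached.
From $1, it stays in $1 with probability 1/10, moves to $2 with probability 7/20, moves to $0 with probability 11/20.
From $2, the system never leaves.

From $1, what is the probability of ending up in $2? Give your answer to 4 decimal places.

Let h(s) be the probability of absorption at $2 starting from transient state s. Then h($2) = 1 and h($0) = 0. By first-step analysis:
h($1) = 0.55·0 + 0.1·h($1) + 0.35·1
Solving: h($1) = 0.3889.
Starting from $1, the probability is 0.3889.

0.3889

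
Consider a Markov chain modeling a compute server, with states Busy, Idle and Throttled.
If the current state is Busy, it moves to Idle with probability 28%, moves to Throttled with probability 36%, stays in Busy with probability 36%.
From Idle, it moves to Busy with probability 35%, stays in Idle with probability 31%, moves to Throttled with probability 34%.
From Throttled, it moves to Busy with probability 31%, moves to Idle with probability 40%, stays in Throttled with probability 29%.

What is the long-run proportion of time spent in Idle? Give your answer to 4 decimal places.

0.3295

Let the stationary distribution be π with π = πP and π_1 + π_2 + π_3 = 1.
π_1 = 0.36·π_1 + 0.35·π_2 + 0.31·π_3
π_2 = 0.28·π_1 + 0.31·π_2 + 0.4·π_3
Solving with the normalization constraint gives π = (0.3402, 0.3295, 0.3303).
So the stationary probability of Idle is 0.3295.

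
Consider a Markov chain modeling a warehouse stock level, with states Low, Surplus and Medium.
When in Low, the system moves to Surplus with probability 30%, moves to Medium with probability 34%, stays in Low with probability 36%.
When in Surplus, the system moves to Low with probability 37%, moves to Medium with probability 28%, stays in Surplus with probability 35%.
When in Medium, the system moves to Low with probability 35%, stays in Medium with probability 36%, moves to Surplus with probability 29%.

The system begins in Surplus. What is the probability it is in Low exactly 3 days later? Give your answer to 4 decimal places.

0.3599

Propagate the distribution vector 3 days from Surplus.
After 0 days: (0.0000, 1.0000, 0.0000)
After 1 day: (0.3700, 0.3500, 0.2800)
After 2 days: (0.3607, 0.3147, 0.3246)
After 3 days: (0.3599, 0.3125, 0.3276)
P(in Low after 3 days) = 0.3599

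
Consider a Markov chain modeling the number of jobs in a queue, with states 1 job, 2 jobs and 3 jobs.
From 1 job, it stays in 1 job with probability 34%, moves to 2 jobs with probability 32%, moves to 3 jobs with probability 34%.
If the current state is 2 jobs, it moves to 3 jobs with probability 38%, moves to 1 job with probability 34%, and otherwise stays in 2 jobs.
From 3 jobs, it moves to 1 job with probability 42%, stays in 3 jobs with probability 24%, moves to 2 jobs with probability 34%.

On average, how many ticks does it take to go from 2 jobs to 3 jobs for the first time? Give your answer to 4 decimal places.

Let t(s) be the expected number of ticks to first reach 3 jobs from state s, with t(3 jobs) = 0. Conditioning on the first tick:
t(1 job) = 1 + 0.34·t(1 job) + 0.32·t(2 jobs)
t(2 jobs) = 1 + 0.34·t(1 job) + 0.28·t(2 jobs)
Solving: t(1 job) = 2.8384, t(2 jobs) = 2.7293.
Expected ticks from 2 jobs to 3 jobs: 2.7293.

2.7293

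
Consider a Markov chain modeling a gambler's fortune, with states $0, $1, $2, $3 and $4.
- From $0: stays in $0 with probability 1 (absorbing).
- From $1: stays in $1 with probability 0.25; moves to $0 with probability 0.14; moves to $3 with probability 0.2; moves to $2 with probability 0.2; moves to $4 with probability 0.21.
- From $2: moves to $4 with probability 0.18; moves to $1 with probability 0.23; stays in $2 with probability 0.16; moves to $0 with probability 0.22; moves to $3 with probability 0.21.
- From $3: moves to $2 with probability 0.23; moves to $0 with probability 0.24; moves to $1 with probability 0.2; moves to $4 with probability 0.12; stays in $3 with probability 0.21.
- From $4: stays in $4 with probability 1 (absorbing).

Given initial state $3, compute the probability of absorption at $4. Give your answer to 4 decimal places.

Let h(s) be the probability of absorption at $4 starting from transient state s. Then h($4) = 1 and h($0) = 0. By first-step analysis:
h($1) = 0.14·0 + 0.25·h($1) + 0.2·h($2) + 0.2·h($3) + 0.21·1
h($2) = 0.22·0 + 0.23·h($1) + 0.16·h($2) + 0.21·h($3) + 0.18·1
h($3) = 0.24·0 + 0.2·h($1) + 0.23·h($2) + 0.21·h($3) + 0.12·1
Solving: h($1) = 0.5130, h($2) = 0.4586, h($3) = 0.4153.
Starting from $3, the probability is 0.4153.

0.4153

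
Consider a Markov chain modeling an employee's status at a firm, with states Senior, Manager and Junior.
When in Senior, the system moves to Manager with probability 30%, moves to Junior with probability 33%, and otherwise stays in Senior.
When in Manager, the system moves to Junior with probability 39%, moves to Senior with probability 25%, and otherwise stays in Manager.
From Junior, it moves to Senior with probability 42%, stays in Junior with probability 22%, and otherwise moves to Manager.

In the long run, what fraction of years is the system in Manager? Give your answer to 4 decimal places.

Let the stationary distribution be π with π = πP and π_1 + π_2 + π_3 = 1.
π_1 = 0.37·π_1 + 0.25·π_2 + 0.42·π_3
π_2 = 0.3·π_1 + 0.36·π_2 + 0.36·π_3
Solving with the normalization constraint gives π = (0.3451, 0.3393, 0.3156).
So the stationary probability of Manager is 0.3393.

0.3393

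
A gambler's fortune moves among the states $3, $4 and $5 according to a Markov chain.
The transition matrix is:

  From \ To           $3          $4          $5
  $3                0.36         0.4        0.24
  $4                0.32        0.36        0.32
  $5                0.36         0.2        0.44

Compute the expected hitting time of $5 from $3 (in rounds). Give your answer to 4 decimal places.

3.6932

Let t(s) be the expected number of rounds to first reach $5 from state s, with t($5) = 0. Conditioning on the first round:
t($3) = 1 + 0.36·t($3) + 0.4·t($4)
t($4) = 1 + 0.32·t($3) + 0.36·t($4)
Solving: t($3) = 3.6932, t($4) = 3.4091.
Expected rounds from $3 to $5: 3.6932.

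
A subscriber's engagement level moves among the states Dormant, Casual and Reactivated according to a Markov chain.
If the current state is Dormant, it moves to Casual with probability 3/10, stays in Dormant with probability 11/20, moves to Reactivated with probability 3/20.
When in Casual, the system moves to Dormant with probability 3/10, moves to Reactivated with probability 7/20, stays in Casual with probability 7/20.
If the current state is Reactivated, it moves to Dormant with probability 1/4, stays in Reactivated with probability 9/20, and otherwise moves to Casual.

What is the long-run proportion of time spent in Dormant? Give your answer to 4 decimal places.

0.3797

Let the stationary distribution be π with π = πP and π_1 + π_2 + π_3 = 1.
π_1 = 0.55·π_1 + 0.3·π_2 + 0.25·π_3
π_2 = 0.3·π_1 + 0.35·π_2 + 0.3·π_3
Solving with the normalization constraint gives π = (0.3797, 0.3158, 0.3045).
So the stationary probability of Dormant is 0.3797.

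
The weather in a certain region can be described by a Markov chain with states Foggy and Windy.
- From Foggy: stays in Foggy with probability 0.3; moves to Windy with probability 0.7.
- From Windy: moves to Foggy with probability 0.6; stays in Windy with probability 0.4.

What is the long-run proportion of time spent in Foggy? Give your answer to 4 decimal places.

Let the stationary distribution be π with π = πP and π_1 + π_2 = 1.
π_1 = 0.3·π_1 + 0.6·π_2
Solving with the normalization constraint gives π = (0.4615, 0.5385).
So the stationary probability of Foggy is 0.4615.

0.4615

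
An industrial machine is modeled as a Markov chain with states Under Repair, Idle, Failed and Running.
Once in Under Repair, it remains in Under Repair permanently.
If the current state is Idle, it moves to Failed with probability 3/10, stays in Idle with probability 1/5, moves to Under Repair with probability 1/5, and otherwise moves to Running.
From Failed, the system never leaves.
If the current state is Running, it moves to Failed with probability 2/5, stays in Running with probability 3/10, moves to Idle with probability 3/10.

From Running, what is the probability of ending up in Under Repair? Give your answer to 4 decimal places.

Let h(s) be the probability of absorption at Under Repair starting from transient state s. Then h(Under Repair) = 1 and h(Failed) = 0. By first-step analysis:
h(Idle) = 0.2·1 + 0.2·h(Idle) + 0.3·0 + 0.3·h(Running)
h(Running) = 0.3·h(Idle) + 0.4·0 + 0.3·h(Running)
Solving: h(Idle) = 0.2979, h(Running) = 0.1277.
Starting from Running, the probability is 0.1277.

0.1277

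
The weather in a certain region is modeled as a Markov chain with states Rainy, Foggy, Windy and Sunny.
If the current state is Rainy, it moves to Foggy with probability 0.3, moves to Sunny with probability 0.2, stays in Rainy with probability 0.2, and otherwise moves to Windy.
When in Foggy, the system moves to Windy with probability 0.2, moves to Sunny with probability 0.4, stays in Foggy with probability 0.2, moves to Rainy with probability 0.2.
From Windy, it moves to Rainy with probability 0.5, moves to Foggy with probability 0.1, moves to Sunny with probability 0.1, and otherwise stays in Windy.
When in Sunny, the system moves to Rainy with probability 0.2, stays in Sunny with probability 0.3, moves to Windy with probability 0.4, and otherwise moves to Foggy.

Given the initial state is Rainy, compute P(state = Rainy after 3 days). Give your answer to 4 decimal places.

Propagate the distribution vector 3 days from Rainy.
After 0 days: (1.0000, 0.0000, 0.0000, 0.0000)
After 1 day: (0.2000, 0.3000, 0.3000, 0.2000)
After 2 days: (0.2900, 0.1700, 0.2900, 0.2500)
After 3 days: (0.2870, 0.1750, 0.3080, 0.2300)
P(in Rainy after 3 days) = 0.2870

0.2870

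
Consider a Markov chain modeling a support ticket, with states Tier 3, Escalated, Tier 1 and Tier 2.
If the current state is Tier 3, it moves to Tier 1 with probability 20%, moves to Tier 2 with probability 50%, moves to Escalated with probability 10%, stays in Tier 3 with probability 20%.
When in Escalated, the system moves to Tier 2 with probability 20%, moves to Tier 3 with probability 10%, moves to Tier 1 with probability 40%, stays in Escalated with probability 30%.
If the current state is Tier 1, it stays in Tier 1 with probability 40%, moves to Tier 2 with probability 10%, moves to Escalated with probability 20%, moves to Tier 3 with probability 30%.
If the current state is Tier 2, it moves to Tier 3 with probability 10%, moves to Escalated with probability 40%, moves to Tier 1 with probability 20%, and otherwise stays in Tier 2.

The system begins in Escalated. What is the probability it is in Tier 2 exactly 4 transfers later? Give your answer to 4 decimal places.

0.2485

Propagate the distribution vector 4 transfers from Escalated.
After 0 transfers: (0.0000, 1.0000, 0.0000, 0.0000)
After 1 transfer: (0.1000, 0.3000, 0.4000, 0.2000)
After 2 transfers: (0.1900, 0.2600, 0.3400, 0.2100)
After 3 transfers: (0.1870, 0.2490, 0.3200, 0.2440)
After 4 transfers: (0.1827, 0.2550, 0.3138, 0.2485)
P(in Tier 2 after 4 transfers) = 0.2485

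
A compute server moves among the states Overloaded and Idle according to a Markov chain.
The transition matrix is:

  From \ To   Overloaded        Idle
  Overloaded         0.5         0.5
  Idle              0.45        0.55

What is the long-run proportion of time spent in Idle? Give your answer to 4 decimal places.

0.5263

Let the stationary distribution be π with π = πP and π_1 + π_2 = 1.
π_1 = 0.5·π_1 + 0.45·π_2
Solving with the normalization constraint gives π = (0.4737, 0.5263).
So the stationary probability of Idle is 0.5263.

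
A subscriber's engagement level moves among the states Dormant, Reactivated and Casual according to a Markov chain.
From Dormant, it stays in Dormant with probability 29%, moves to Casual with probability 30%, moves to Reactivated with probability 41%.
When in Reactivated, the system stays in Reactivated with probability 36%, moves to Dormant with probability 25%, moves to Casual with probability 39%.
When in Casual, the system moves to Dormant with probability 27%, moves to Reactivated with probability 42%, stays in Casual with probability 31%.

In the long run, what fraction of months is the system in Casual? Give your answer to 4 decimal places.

0.3388

Let the stationary distribution be π with π = πP and π_1 + π_2 + π_3 = 1.
π_1 = 0.29·π_1 + 0.25·π_2 + 0.27·π_3
π_2 = 0.41·π_1 + 0.36·π_2 + 0.42·π_3
Solving with the normalization constraint gives π = (0.2675, 0.3937, 0.3388).
So the stationary probability of Casual is 0.3388.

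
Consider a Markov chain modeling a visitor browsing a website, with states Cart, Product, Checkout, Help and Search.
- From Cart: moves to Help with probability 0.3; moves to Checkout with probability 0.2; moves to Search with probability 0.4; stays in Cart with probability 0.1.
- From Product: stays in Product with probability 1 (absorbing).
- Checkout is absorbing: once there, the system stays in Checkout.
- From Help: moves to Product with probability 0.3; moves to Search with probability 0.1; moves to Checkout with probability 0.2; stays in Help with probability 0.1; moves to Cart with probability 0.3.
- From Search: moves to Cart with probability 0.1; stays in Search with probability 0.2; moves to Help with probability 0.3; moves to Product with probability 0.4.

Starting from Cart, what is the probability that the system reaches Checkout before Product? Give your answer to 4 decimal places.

0.4430

Let h(s) be the probability of absorption at Checkout starting from transient state s. Then h(Checkout) = 1 and h(Product) = 0. By first-step analysis:
h(Cart) = 0.1·h(Cart) + 0.2·1 + 0.3·h(Help) + 0.4·h(Search)
h(Help) = 0.3·h(Cart) + 0.3·0 + 0.2·1 + 0.1·h(Help) + 0.1·h(Search)
h(Search) = 0.1·h(Cart) + 0.4·0 + 0.3·h(Help) + 0.2·h(Search)
Solving: h(Cart) = 0.4430, h(Help) = 0.3924, h(Search) = 0.2025.
Starting from Cart, the probability is 0.4430.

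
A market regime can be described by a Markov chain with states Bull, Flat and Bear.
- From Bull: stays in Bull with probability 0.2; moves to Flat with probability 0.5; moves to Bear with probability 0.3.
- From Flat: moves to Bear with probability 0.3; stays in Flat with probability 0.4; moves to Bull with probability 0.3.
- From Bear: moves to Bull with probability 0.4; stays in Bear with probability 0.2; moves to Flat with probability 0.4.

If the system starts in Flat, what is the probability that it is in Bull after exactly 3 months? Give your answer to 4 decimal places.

Propagate the distribution vector 3 months from Flat.
After 0 months: (0.0000, 1.0000, 0.0000)
After 1 month: (0.3000, 0.4000, 0.3000)
After 2 months: (0.3000, 0.4300, 0.2700)
After 3 months: (0.2970, 0.4300, 0.2730)
P(in Bull after 3 months) = 0.2970

0.2970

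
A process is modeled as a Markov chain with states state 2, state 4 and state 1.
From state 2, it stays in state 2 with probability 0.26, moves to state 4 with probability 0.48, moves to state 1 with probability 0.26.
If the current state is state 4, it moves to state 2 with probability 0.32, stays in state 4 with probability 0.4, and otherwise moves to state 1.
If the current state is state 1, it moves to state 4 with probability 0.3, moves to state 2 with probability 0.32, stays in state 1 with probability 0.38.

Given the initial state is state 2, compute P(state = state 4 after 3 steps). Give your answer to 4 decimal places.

Propagate the distribution vector 3 steps from state 2.
After 0 steps: (1.0000, 0.0000, 0.0000)
After 1 step: (0.2600, 0.4800, 0.2600)
After 2 steps: (0.3044, 0.3948, 0.3008)
After 3 steps: (0.3017, 0.3943, 0.3040)
P(in state 4 after 3 steps) = 0.3943

0.3943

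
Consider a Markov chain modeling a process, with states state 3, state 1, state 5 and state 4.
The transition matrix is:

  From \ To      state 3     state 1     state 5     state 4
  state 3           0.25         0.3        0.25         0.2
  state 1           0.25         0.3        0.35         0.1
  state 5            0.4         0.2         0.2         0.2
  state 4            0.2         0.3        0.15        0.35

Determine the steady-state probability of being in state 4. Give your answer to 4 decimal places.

Let the stationary distribution be π with π = πP and π_1 + π_2 + π_3 + π_4 = 1.
π_1 = 0.25·π_1 + 0.25·π_2 + 0.4·π_3 + 0.2·π_4
π_2 = 0.3·π_1 + 0.3·π_2 + 0.2·π_3 + 0.3·π_4
π_3 = 0.25·π_1 + 0.35·π_2 + 0.2·π_3 + 0.15·π_4
Solving with the normalization constraint gives π = (0.2766, 0.2755, 0.2450, 0.2029).
So the stationary probability of state 4 is 0.2029.

0.2029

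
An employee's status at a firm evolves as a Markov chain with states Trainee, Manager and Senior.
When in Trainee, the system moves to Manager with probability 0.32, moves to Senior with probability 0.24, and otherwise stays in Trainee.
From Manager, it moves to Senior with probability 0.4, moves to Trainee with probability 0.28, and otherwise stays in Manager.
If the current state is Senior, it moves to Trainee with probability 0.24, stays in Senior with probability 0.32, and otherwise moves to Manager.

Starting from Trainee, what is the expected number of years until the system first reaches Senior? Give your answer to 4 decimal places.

Let t(s) be the expected number of years to first reach Senior from state s, with t(Senior) = 0. Conditioning on the first year:
t(Trainee) = 1 + 0.44·t(Trainee) + 0.32·t(Manager)
t(Manager) = 1 + 0.28·t(Trainee) + 0.32·t(Manager)
Solving: t(Trainee) = 3.4341, t(Manager) = 2.8846.
Expected years from Trainee to Senior: 3.4341.

3.4341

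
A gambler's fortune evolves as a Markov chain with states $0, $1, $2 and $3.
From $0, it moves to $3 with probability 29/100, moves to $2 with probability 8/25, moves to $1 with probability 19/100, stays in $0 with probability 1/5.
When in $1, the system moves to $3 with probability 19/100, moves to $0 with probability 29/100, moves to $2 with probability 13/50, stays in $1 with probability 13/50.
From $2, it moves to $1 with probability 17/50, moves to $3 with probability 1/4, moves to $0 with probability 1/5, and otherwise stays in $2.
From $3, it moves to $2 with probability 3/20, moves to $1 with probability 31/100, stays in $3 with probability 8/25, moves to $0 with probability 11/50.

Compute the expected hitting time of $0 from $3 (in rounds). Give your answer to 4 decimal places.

Let t(s) be the expected number of rounds to first reach $0 from state s, with t($0) = 0. Conditioning on the first round:
t($1) = 1 + 0.26·t($1) + 0.26·t($2) + 0.19·t($3)
t($2) = 1 + 0.34·t($1) + 0.21·t($2) + 0.25·t($3)
t($3) = 1 + 0.31·t($1) + 0.15·t($2) + 0.32·t($3)
Solving: t($1) = 3.9439, t($2) = 4.2976, t($3) = 4.2165.
Expected rounds from $3 to $0: 4.2165.

4.2165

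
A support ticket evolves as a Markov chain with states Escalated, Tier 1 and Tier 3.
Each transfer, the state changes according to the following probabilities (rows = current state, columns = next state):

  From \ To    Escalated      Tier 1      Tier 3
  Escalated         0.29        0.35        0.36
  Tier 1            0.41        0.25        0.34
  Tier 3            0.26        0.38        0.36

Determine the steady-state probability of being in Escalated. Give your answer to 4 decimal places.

0.3187

Let the stationary distribution be π with π = πP and π_1 + π_2 + π_3 = 1.
π_1 = 0.29·π_1 + 0.41·π_2 + 0.26·π_3
π_2 = 0.35·π_1 + 0.25·π_2 + 0.38·π_3
Solving with the normalization constraint gives π = (0.3187, 0.3278, 0.3534).
So the stationary probability of Escalated is 0.3187.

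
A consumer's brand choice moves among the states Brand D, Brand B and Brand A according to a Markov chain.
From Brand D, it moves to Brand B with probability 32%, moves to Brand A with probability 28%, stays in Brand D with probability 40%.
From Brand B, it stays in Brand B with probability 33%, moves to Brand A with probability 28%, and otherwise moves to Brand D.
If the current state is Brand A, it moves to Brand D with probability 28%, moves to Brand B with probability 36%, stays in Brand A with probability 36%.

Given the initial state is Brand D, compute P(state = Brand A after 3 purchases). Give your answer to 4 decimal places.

0.3042

Propagate the distribution vector 3 purchases from Brand D.
After 0 purchases: (1.0000, 0.0000, 0.0000)
After 1 purchase: (0.4000, 0.3200, 0.2800)
After 2 purchases: (0.3632, 0.3344, 0.3024)
After 3 purchases: (0.3604, 0.3354, 0.3042)
P(in Brand A after 3 purchases) = 0.3042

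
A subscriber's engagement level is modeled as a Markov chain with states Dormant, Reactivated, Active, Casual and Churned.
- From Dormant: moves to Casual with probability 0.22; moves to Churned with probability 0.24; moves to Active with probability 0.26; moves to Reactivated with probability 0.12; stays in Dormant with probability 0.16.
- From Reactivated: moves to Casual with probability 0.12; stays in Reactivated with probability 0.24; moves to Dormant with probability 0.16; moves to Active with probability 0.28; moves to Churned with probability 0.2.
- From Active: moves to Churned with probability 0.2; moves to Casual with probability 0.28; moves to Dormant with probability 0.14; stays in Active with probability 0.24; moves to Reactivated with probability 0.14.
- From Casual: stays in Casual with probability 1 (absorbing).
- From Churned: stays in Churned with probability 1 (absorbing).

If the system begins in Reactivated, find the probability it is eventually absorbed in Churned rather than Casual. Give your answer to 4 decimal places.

0.5366

Let h(s) be the probability of absorption at Churned starting from transient state s. Then h(Churned) = 1 and h(Casual) = 0. By first-step analysis:
h(Dormant) = 0.16·h(Dormant) + 0.12·h(Reactivated) + 0.26·h(Active) + 0.22·0 + 0.24·1
h(Reactivated) = 0.16·h(Dormant) + 0.24·h(Reactivated) + 0.28·h(Active) + 0.12·0 + 0.2·1
h(Active) = 0.14·h(Dormant) + 0.14·h(Reactivated) + 0.24·h(Active) + 0.28·0 + 0.2·1
Solving: h(Dormant) = 0.5031, h(Reactivated) = 0.5366, h(Active) = 0.4547.
Starting from Reactivated, the probability is 0.5366.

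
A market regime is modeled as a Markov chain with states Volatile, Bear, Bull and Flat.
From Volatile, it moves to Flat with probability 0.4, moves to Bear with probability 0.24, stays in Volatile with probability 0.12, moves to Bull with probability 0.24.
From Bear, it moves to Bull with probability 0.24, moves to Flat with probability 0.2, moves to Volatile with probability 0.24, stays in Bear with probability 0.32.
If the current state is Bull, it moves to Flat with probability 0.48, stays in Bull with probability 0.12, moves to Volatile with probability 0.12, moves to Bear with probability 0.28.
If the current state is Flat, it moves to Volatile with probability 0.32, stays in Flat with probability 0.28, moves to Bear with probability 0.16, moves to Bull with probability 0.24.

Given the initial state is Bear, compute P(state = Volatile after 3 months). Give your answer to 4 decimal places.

0.2173

Propagate the distribution vector 3 months from Bear.
After 0 months: (0.0000, 1.0000, 0.0000, 0.0000)
After 1 month: (0.2400, 0.3200, 0.2400, 0.2000)
After 2 months: (0.1984, 0.2592, 0.2112, 0.3312)
After 3 months: (0.2173, 0.2427, 0.2147, 0.3253)
P(in Volatile after 3 months) = 0.2173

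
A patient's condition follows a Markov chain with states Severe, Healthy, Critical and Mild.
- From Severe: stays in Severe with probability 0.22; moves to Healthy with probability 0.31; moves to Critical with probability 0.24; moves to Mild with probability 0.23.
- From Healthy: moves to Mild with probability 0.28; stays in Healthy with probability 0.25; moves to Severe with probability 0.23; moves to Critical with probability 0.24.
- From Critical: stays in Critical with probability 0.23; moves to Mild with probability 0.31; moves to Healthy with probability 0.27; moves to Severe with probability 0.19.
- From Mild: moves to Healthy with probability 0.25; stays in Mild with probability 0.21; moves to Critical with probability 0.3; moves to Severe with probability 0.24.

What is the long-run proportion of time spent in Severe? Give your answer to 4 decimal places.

Let the stationary distribution be π with π = πP and π_1 + π_2 + π_3 + π_4 = 1.
π_1 = 0.22·π_1 + 0.23·π_2 + 0.19·π_3 + 0.24·π_4
π_2 = 0.31·π_1 + 0.25·π_2 + 0.27·π_3 + 0.25·π_4
π_3 = 0.24·π_1 + 0.24·π_2 + 0.23·π_3 + 0.3·π_4
Solving with the normalization constraint gives π = (0.2203, 0.2683, 0.2530, 0.2585).
So the stationary probability of Severe is 0.2203.

0.2203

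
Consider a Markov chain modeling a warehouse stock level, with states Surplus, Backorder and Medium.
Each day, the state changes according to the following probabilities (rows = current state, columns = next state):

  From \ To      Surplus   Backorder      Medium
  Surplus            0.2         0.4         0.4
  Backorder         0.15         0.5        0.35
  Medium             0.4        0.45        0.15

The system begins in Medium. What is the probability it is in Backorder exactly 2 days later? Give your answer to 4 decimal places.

Sum over the intermediate state after 1 day:
P = P(Medium→Surplus)·P(Surplus→Backorder) + P(Medium→Backorder)·P(Backorder→Backorder) + P(Medium→Medium)·P(Medium→Backorder)
  = 0.4×0.4 + 0.45×0.5 + 0.15×0.45
  = 0.1600 + 0.2250 + 0.0675 = 0.4525

0.4525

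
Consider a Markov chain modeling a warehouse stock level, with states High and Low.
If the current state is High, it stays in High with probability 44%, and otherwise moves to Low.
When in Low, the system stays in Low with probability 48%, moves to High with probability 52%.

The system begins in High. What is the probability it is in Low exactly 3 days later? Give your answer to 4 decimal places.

0.5188

Propagate the distribution vector 3 days from High.
After 0 days: (1.0000, 0.0000)
After 1 day: (0.4400, 0.5600)
After 2 days: (0.4848, 0.5152)
After 3 days: (0.4812, 0.5188)
P(in Low after 3 days) = 0.5188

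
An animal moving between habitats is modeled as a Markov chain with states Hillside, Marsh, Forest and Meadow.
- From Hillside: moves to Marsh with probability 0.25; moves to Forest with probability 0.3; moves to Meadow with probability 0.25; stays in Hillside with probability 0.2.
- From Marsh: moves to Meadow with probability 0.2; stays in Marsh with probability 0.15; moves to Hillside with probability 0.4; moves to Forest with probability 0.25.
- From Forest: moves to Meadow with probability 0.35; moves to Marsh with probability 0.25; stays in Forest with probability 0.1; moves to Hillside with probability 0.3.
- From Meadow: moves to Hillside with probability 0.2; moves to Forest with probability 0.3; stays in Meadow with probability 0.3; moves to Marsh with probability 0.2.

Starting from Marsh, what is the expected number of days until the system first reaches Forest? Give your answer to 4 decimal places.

Let t(s) be the expected number of days to first reach Forest from state s, with t(Forest) = 0. Conditioning on the first day:
t(Hillside) = 1 + 0.2·t(Hillside) + 0.25·t(Marsh) + 0.25·t(Meadow)
t(Marsh) = 1 + 0.4·t(Hillside) + 0.15·t(Marsh) + 0.2·t(Meadow)
t(Meadow) = 1 + 0.2·t(Hillside) + 0.2·t(Marsh) + 0.3·t(Meadow)
Solving: t(Hillside) = 3.4577, t(Marsh) = 3.6153, t(Meadow) = 3.4494.
Expected days from Marsh to Forest: 3.6153.

3.6153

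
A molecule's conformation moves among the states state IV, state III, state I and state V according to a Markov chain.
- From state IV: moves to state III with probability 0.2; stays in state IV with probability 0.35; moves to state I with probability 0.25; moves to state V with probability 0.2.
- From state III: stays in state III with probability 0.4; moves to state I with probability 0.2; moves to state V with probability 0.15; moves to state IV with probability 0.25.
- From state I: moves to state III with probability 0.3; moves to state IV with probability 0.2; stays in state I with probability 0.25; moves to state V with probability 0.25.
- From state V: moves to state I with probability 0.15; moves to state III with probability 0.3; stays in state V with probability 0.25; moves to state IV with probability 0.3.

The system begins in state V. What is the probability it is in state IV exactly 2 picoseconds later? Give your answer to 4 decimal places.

Propagate the distribution vector 2 picoseconds from state V.
After 0 picoseconds: (0.0000, 0.0000, 0.0000, 1.0000)
After 1 picosecond: (0.3000, 0.3000, 0.1500, 0.2500)
After 2 picoseconds: (0.2850, 0.3000, 0.2100, 0.2050)
P(in state IV after 2 picoseconds) = 0.2850

0.2850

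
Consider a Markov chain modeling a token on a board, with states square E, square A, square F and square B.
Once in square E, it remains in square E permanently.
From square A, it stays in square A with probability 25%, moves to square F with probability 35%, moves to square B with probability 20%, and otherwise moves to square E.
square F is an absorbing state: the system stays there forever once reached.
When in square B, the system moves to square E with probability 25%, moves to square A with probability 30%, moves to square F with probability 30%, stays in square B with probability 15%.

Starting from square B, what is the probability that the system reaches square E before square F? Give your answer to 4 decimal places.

Let h(s) be the probability of absorption at square E starting from transient state s. Then h(square E) = 1 and h(square F) = 0. By first-step analysis:
h(square A) = 0.2·1 + 0.25·h(square A) + 0.35·0 + 0.2·h(square B)
h(square B) = 0.25·1 + 0.3·h(square A) + 0.3·0 + 0.15·h(square B)
Solving: h(square A) = 0.3810, h(square B) = 0.4286.
Starting from square B, the probability is 0.4286.

0.4286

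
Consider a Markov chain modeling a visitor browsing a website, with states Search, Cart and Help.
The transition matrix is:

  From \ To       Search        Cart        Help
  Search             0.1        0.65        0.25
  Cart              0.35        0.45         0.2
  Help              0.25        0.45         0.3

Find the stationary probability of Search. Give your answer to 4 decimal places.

Let the stationary distribution be π with π = πP and π_1 + π_2 + π_3 = 1.
π_1 = 0.1·π_1 + 0.35·π_2 + 0.25·π_3
π_2 = 0.65·π_1 + 0.45·π_2 + 0.45·π_3
Solving with the normalization constraint gives π = (0.2611, 0.5022, 0.2367).
So the stationary probability of Search is 0.2611.

0.2611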